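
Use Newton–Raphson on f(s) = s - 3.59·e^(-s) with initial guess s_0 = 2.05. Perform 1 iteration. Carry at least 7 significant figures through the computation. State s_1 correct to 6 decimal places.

Newton update: s ← s − f(s)/f'(s).
f'(s) = 1 + 3.59·e^(-s)
s_0 = 2.050000: f = 1.587842, f' = 1.462158 → s_1 = 2.050000 - (1.587842)/(1.462158) = 0.964043

0.964043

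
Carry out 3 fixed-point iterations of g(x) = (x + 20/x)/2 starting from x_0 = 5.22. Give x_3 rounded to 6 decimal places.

4.472136

x_1 = g(5.220000) = 4.525709
x_2 = g(4.525709) = 4.472453
x_3 = g(4.472453) = 4.472136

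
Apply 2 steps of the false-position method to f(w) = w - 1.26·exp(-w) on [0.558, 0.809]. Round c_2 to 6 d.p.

0.654753

f(0.558000) = -0.163164, f(0.809000) = 0.247918
step 1: c = 0.657625, f(c) = 0.004844 > 0 → new bracket [0.558000, 0.657625]
step 2: c = 0.654753, f(c) = 0.000094 > 0 → new bracket [0.558000, 0.654753]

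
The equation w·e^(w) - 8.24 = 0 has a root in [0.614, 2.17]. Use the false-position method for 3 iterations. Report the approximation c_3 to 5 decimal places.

f(0.614000) = -7.105446, f(2.170000) = 10.765476
step 1: c = 1.232663, f(c) = -4.011533 < 0 → new bracket [1.232663, 2.170000]
step 2: c = 1.487123, f(c) = -1.660451 < 0 → new bracket [1.487123, 2.170000]
step 3: c = 1.578374, f(c) = -0.589510 < 0 → new bracket [1.578374, 2.170000]

1.57837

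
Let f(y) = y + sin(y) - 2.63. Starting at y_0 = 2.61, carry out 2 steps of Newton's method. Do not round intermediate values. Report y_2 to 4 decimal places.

1.7839

f'(y) = 1 + cos(y)
y_0 = 2.610000: f = 0.486907, f' = 0.137999 → y_1 = 2.610000 - (0.486907)/(0.137999) = -0.918332
y_1 = -0.918332: f = -4.342922, f' = 1.607146 → y_2 = -0.918332 - (-4.342922)/(1.607146) = 1.783925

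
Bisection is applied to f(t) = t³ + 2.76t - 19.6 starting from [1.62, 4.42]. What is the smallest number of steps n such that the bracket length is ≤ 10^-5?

19

Initial width b − a = 4.42 − 1.62 = 2.800000.
After n steps the width is (b−a)/2^n; need (b−a)/2^n ≤ 10^-5.
So n ≥ log₂(2.800000/10^-5) = log₂(280000.0000) ≈ 18.0951.
Hence n = 19.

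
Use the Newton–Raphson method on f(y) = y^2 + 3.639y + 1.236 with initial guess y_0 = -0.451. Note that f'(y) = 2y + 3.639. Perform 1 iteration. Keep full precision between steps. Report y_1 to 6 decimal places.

-0.377274

y_0 = -0.451000: f = -0.201788, f' = 2.737000 → y_1 = -0.451000 - (-0.201788)/(2.737000) = -0.377274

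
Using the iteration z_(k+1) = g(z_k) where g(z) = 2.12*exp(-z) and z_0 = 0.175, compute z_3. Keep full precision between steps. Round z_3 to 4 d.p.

1.4826

z_1 = g(0.175000) = 1.779649
z_2 = g(1.779649) = 0.357638
z_3 = g(0.357638) = 1.482571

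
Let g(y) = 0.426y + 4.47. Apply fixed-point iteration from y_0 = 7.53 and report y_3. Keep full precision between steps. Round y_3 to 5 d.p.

y_1 = g(7.530000) = 7.677780
y_2 = g(7.677780) = 7.740734
y_3 = g(7.740734) = 7.767553

7.76755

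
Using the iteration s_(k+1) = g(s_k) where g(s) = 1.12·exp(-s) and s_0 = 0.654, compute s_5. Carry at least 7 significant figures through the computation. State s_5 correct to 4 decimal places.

s_1 = g(0.654000) = 0.582357
s_2 = g(0.582357) = 0.625610
s_3 = g(0.625610) = 0.599127
s_4 = g(0.599127) = 0.615206
s_5 = g(0.615206) = 0.605393

0.6054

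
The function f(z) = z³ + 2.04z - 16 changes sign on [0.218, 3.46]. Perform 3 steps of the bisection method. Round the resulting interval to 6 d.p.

[2.244250, 2.649500]

f(0.218000) = -15.544920, f(3.460000) = 32.480136 (opposite signs)
step 1: m = 1.839000, f(m) = -6.029087 < 0 → root in [1.839000, 3.460000]
step 2: m = 2.649500, f(m) = 8.004073 > 0 → root in [1.839000, 2.649500]
step 3: m = 2.244250, f(m) = -0.118210 < 0 → root in [2.244250, 2.649500]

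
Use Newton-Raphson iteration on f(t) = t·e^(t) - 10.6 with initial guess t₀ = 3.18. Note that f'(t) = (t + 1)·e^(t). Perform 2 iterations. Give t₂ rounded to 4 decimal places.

Newton update: t ← t − f(t)/f'(t).
t_0 = 3.180000: f = 65.868676, f' = 100.515430 → t_1 = 3.180000 - (65.868676)/(100.515430) = 2.524691
t_1 = 2.524691: f = 20.925903, f' = 44.012938 → t_2 = 2.524691 - (20.925903)/(44.012938) = 2.049242

2.0492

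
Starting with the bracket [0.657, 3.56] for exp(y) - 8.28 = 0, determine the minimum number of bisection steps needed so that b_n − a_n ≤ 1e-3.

Initial width b − a = 3.56 − 0.657 = 2.903000.
After n steps the width is (b−a)/2^n; need (b−a)/2^n ≤ 1e-3.
So n ≥ log₂(2.903000/1e-3) = log₂(2903.0000) ≈ 11.5033.
Hence n = 12.

12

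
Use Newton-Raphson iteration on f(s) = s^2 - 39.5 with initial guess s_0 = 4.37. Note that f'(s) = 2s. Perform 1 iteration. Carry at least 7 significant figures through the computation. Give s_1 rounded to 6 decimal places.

s_0 = 4.370000: f = -20.403100, f' = 8.740000 → s_1 = 4.370000 - (-20.403100)/(8.740000) = 6.704451

6.704451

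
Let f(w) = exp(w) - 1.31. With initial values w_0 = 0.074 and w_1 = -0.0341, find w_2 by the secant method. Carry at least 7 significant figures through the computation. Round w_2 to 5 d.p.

Secant update: w_(k+1) = w_k − f(w_k)·(w_k − w_(k-1))/(f(w_k) − f(w_(k-1))).
f(w_0) = -0.233193, f(w_1) = -0.343525
w_2 = -0.034100 - (-0.343525)·(-0.034100 - 0.074000)/(-0.343525 - (-0.233193)) = 0.302476; f(w_2) = 0.043205

0.30248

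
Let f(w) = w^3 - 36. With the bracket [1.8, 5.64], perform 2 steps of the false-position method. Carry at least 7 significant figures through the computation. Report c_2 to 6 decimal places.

False-position update: c = (a·f(b) − b·f(a))/(f(b) − f(a)); replace the endpoint whose sign matches f(c).
f(1.800000) = -30.168000, f(5.640000) = 143.406144
step 1: c = 2.467410, f(c) = -20.978131 < 0 → new bracket [2.467410, 5.640000]
step 2: c = 2.872285, f(c) = -12.303599 < 0 → new bracket [2.872285, 5.640000]

2.872285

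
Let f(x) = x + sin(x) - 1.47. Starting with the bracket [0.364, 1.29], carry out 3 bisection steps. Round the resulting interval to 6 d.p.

f(0.364000) = -0.749985, f(1.290000) = 0.780835 (opposite signs)
step 1: m = 0.827000, f(m) = 0.092903 > 0 → root in [0.364000, 0.827000]
step 2: m = 0.595500, f(m) = -0.313577 < 0 → root in [0.595500, 0.827000]
step 3: m = 0.711250, f(m) = -0.105969 < 0 → root in [0.711250, 0.827000]

[0.711250, 0.827000]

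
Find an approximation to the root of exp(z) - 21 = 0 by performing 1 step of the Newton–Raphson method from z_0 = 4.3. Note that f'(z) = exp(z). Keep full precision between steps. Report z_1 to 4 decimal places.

3.5849

z_0 = 4.300000: f = 52.699794, f' = 73.699794 → z_1 = 4.300000 - (52.699794)/(73.699794) = 3.584940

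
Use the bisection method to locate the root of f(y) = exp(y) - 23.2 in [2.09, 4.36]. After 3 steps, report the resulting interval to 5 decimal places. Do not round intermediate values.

[2.94125, 3.22500]

f(2.090000) = -15.115085, f(4.360000) = 55.057134 (opposite signs)
step 1: m = 3.225000, f(m) = 1.953574 > 0 → root in [2.090000, 3.225000]
step 2: m = 2.657500, f(m) = -8.939407 < 0 → root in [2.657500, 3.225000]
step 3: m = 2.941250, f(m) = -4.260494 < 0 → root in [2.941250, 3.225000]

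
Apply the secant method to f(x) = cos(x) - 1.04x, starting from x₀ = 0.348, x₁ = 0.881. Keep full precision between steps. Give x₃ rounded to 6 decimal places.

f(x_0) = 0.578137, f(x_1) = -0.279860
x_2 = 0.881000 - (-0.279860)·(0.881000 - 0.348000)/(-0.279860 - (0.578137)) = 0.707147; f(x_2) = 0.024786
x_3 = 0.707147 - (0.024786)·(0.707147 - 0.881000)/(0.024786 - (-0.279860)) = 0.721291; f(x_3) = 0.000810

0.721291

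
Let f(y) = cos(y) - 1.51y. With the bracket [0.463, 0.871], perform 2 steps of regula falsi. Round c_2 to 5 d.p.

0.56049

f(0.463000) = 0.195587, f(0.871000) = -0.671148
step 1: c = 0.555069, f(c) = 0.011710 > 0 → new bracket [0.555069, 0.871000]
step 2: c = 0.560487, f(c) = 0.000662 > 0 → new bracket [0.560487, 0.871000]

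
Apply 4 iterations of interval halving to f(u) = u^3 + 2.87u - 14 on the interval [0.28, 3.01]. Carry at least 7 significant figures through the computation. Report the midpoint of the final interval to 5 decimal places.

2.07156

f(0.280000) = -13.174448, f(3.010000) = 21.909601 (opposite signs)
step 1: m = 1.645000, f(m) = -4.827439 < 0 → root in [1.645000, 3.010000]
step 2: m = 2.327500, f(m) = 5.288589 > 0 → root in [1.645000, 2.327500]
step 3: m = 1.986250, f(m) = -0.463331 < 0 → root in [1.986250, 2.327500]
step 4: m = 2.156875, f(m) = 2.224251 > 0 → root in [1.986250, 2.156875]
Midpoint of [1.986250, 2.156875] = 2.071562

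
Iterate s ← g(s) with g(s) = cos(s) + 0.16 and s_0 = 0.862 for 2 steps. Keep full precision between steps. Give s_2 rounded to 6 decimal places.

s_1 = g(0.862000) = 0.810920
s_2 = g(0.810920) = 0.848831

0.848831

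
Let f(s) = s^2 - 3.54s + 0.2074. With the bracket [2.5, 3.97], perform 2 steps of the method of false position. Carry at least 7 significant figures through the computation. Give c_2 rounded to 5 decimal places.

3.45900

f(2.500000) = -2.392600, f(3.970000) = 1.914500
step 1: c = 3.316587, f(c) = -0.533569 < 0 → new bracket [3.316587, 3.970000]
step 2: c = 3.459002, f(c) = -0.072774 < 0 → new bracket [3.459002, 3.970000]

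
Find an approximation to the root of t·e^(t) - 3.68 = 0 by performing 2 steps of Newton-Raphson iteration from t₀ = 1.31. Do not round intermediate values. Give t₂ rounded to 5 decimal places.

1.15722

f'(t) = (t + 1)·e^(t)
t_0 = 1.310000: f = 1.175088, f' = 8.561261 → t_1 = 1.310000 - (1.175088)/(8.561261) = 1.172744
t_1 = 1.172744: f = 0.108953, f' = 7.019797 → t_2 = 1.172744 - (0.108953)/(7.019797) = 1.157223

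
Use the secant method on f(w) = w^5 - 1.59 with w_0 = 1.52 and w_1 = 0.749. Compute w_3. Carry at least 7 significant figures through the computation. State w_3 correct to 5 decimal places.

1.35410

f(w_0) = 6.523681, f(w_1) = -1.354273
w_2 = 0.749000 - (-1.354273)·(0.749000 - 1.520000)/(-1.354273 - (6.523681)) = 0.881540; f(w_2) = -1.057634
w_3 = 0.881540 - (-1.057634)·(0.881540 - 0.749000)/(-1.057634 - (-1.354273)) = 1.354097; f(w_3) = 2.962490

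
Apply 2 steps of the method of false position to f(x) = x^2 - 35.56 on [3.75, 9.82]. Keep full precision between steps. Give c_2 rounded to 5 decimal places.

5.80313

False-position update: c = (a·f(b) − b·f(a))/(f(b) − f(a)); replace the endpoint whose sign matches f(c).
f(3.750000) = -21.497500, f(9.820000) = 60.872400
step 1: c = 5.334193, f(c) = -7.106384 < 0 → new bracket [5.334193, 9.820000]
step 2: c = 5.803132, f(c) = -1.883664 < 0 → new bracket [5.803132, 9.820000]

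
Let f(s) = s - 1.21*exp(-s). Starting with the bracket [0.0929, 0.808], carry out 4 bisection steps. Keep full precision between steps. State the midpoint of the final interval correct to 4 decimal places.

0.6516

f(0.092900) = -1.009754, f(0.808000) = 0.268644 (opposite signs)
step 1: m = 0.450450, f(m) = -0.320733 < 0 → root in [0.450450, 0.808000]
step 2: m = 0.629225, f(m) = -0.015711 < 0 → root in [0.629225, 0.808000]
step 3: m = 0.718613, f(m) = 0.128825 > 0 → root in [0.629225, 0.718613]
step 4: m = 0.673919, f(m) = 0.057173 > 0 → root in [0.629225, 0.673919]
Midpoint of [0.629225, 0.673919] = 0.651572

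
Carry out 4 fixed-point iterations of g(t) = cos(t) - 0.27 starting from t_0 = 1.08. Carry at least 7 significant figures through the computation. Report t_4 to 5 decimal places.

0.61304

t_1 = g(1.080000) = 0.201328
t_2 = g(0.201328) = 0.709802
t_3 = g(0.709802) = 0.488491
t_4 = g(0.488491) = 0.613042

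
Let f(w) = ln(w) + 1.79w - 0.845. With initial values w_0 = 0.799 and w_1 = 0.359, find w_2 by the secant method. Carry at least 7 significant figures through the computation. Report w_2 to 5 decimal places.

0.69900

f(w_0) = 0.360816, f(w_1) = -1.226823
w_2 = 0.359000 - (-1.226823)·(0.359000 - 0.799000)/(-1.226823 - (0.360816)) = 0.699003; f(w_2) = 0.048116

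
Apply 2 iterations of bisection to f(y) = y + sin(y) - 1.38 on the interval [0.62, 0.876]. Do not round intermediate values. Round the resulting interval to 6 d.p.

[0.684000, 0.748000]

f(0.620000) = -0.178965, f(0.876000) = 0.264184 (opposite signs)
step 1: m = 0.748000, f(m) = 0.048174 > 0 → root in [0.620000, 0.748000]
step 2: m = 0.684000, f(m) = -0.064102 < 0 → root in [0.684000, 0.748000]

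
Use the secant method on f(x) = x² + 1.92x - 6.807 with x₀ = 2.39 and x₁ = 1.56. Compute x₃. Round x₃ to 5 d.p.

Secant update: x_(k+1) = x_k − f(x_k)·(x_k − x_(k-1))/(f(x_k) − f(x_(k-1))).
f(x_0) = 3.493900, f(x_1) = -1.378200
x_2 = 1.560000 - (-1.378200)·(1.560000 - 2.390000)/(-1.378200 - (3.493900)) = 1.794787; f(x_2) = -0.139748
x_3 = 1.794787 - (-0.139748)·(1.794787 - 1.560000)/(-0.139748 - (-1.378200)) = 1.821281; f(x_3) = 0.006922

1.82128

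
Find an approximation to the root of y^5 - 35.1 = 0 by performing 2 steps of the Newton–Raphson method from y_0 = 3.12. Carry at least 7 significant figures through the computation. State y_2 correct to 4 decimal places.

2.2170

f'(y) = 5y^4
y_0 = 3.120000: f = 260.546655, f' = 473.792717 → y_1 = 3.120000 - (260.546655)/(473.792717) = 2.570083
y_1 = 2.570083: f = 77.033601, f' = 218.151709 → y_2 = 2.570083 - (77.033601)/(218.151709) = 2.216964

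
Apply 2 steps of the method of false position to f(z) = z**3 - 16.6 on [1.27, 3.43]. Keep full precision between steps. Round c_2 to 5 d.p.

2.41079

f(1.270000) = -14.551617, f(3.430000) = 23.753607
step 1: c = 2.090554, f(c) = -7.463413 < 0 → new bracket [2.090554, 3.430000]
step 2: c = 2.410791, f(c) = -2.588699 < 0 → new bracket [2.410791, 3.430000]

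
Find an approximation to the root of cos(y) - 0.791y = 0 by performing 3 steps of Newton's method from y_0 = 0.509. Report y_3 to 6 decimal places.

f'(y) = -sin(y) - 0.791
y_0 = 0.509000: f = 0.470613, f' = -1.278304 → y_1 = 0.509000 - (0.470613)/(-1.278304) = 0.877154
y_1 = 0.877154: f = -0.054487, f' = -1.559923 → y_2 = 0.877154 - (-0.054487)/(-1.559923) = 0.842225
y_2 = 0.842225: f = -0.000395, f' = -1.537126 → y_3 = 0.842225 - (-0.000395)/(-1.537126) = 0.841968

0.841968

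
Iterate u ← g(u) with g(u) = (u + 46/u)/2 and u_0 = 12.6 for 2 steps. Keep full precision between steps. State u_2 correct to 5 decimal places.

u_1 = g(12.600000) = 8.125397
u_2 = g(8.125397) = 6.893329

6.89333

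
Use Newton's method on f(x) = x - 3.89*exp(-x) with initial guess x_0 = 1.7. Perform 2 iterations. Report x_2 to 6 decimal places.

Newton update: x ← x − f(x)/f'(x).
f'(x) = 1 + 3.89*exp(-x)
x_0 = 1.700000: f = 0.989361, f' = 1.710639 → x_1 = 1.700000 - (0.989361)/(1.710639) = 1.121642
x_1 = 1.121642: f = -0.145503, f' = 2.267146 → x_2 = 1.121642 - (-0.145503)/(2.267146) = 1.185821

1.185821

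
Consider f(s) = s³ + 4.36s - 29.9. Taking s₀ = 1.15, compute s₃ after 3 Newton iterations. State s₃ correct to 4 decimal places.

2.6746

f'(s) = 3s² + 4.36
s_0 = 1.150000: f = -23.365125, f' = 8.327500 → s_1 = 1.150000 - (-23.365125)/(8.327500) = 3.955779
s_1 = 3.955779: f = 49.247970, f' = 51.304564 → s_2 = 3.955779 - (49.247970)/(51.304564) = 2.995865
s_2 = 2.995865: f = 10.050481, f' = 31.285622 → s_3 = 2.995865 - (10.050481)/(31.285622) = 2.674616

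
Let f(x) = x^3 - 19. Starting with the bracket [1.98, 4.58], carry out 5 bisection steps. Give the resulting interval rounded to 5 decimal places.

[2.63000, 2.71125]

f(1.980000) = -11.237608, f(4.580000) = 77.071912 (opposite signs)
step 1: m = 3.280000, f(m) = 16.287552 > 0 → root in [1.980000, 3.280000]
step 2: m = 2.630000, f(m) = -0.808553 < 0 → root in [2.630000, 3.280000]
step 3: m = 2.955000, f(m) = 6.803134 > 0 → root in [2.630000, 2.955000]
step 4: m = 2.792500, f(m) = 2.776072 > 0 → root in [2.630000, 2.792500]
step 5: m = 2.711250, f(m) = 0.930064 > 0 → root in [2.630000, 2.711250]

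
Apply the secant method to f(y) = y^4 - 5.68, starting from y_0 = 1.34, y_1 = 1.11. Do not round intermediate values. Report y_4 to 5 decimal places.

f(y_0) = -2.455821, f(y_1) = -4.161930
y_2 = 1.110000 - (-4.161930)·(1.110000 - 1.340000)/(-4.161930 - (-2.455821)) = 1.671068; f(y_2) = 2.117886
y_3 = 1.671068 - (2.117886)·(1.671068 - 1.110000)/(2.117886 - (-4.161930)) = 1.481846; f(y_3) = -0.858160
y_4 = 1.481846 - (-0.858160)·(1.481846 - 1.671068)/(-0.858160 - (2.117886)) = 1.536410; f(y_4) = -0.107782

1.53641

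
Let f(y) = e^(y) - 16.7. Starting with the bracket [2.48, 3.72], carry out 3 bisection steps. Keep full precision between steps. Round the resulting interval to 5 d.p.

[2.79000, 2.94500]

f(2.480000) = -4.758736, f(3.720000) = 24.564394 (opposite signs)
step 1: m = 3.100000, f(m) = 5.497951 > 0 → root in [2.480000, 3.100000]
step 2: m = 2.790000, f(m) = -0.418980 < 0 → root in [2.790000, 3.100000]
step 3: m = 2.945000, f(m) = 2.310662 > 0 → root in [2.790000, 2.945000]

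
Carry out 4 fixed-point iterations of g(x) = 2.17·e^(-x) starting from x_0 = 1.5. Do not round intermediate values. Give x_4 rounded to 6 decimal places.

x_1 = g(1.500000) = 0.484192
x_2 = g(0.484192) = 1.337142
x_3 = g(1.337142) = 0.569831
x_4 = g(0.569831) = 1.227397

1.227397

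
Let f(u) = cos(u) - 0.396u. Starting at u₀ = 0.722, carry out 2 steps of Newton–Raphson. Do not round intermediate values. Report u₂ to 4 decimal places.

1.1143

Newton update: u ← u − f(u)/f'(u).
f'(u) = -sin(u) - 0.396
u_0 = 0.722000: f = 0.464573, f' = -1.056887 → u_1 = 0.722000 - (0.464573)/(-1.056887) = 1.161568
u_1 = 1.161568: f = -0.062079, f' = -1.313428 → u_2 = 1.161568 - (-0.062079)/(-1.313428) = 1.114303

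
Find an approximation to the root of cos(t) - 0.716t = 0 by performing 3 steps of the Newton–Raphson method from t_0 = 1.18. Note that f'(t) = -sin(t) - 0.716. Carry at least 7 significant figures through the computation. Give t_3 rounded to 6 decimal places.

t_0 = 1.180000: f = -0.463955, f' = -1.640606 → t_1 = 1.180000 - (-0.463955)/(-1.640606) = 0.897205
t_1 = 0.897205: f = -0.018602, f' = -1.497586 → t_2 = 0.897205 - (-0.018602)/(-1.497586) = 0.884784
t_2 = 0.884784: f = -0.000048, f' = -1.489778 → t_3 = 0.884784 - (-0.000048)/(-1.489778) = 0.884751

0.884751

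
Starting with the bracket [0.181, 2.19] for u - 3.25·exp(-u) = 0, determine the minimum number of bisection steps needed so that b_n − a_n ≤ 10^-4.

Initial width b − a = 2.19 − 0.181 = 2.009000.
After n steps the width is (b−a)/2^n; need (b−a)/2^n ≤ 10^-4.
So n ≥ log₂(2.009000/10^-4) = log₂(20090.0000) ≈ 14.2942.
Hence n = 15.

15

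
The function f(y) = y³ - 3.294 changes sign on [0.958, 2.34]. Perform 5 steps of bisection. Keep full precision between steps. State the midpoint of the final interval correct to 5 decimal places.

1.49784

f(0.958000) = -2.414782, f(2.340000) = 9.518904 (opposite signs)
step 1: m = 1.649000, f(m) = 1.189962 > 0 → root in [0.958000, 1.649000]
step 2: m = 1.303500, f(m) = -1.079207 < 0 → root in [1.303500, 1.649000]
step 3: m = 1.476250, f(m) = -0.076788 < 0 → root in [1.476250, 1.649000]
step 4: m = 1.562625, f(m) = 0.521613 > 0 → root in [1.476250, 1.562625]
step 5: m = 1.519437, f(m) = 0.213911 > 0 → root in [1.476250, 1.519437]
Midpoint of [1.476250, 1.519437] = 1.497844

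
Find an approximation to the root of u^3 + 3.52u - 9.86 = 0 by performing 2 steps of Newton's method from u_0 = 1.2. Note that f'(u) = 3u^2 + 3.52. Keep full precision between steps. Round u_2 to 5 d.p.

1.61482

u_0 = 1.200000: f = -3.908000, f' = 7.840000 → u_1 = 1.200000 - (-3.908000)/(7.840000) = 1.698469
u_1 = 1.698469: f = 1.018354, f' = 12.174395 → u_2 = 1.698469 - (1.018354)/(12.174395) = 1.614822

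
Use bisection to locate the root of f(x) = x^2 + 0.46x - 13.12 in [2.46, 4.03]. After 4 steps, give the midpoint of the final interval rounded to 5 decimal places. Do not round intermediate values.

3.39219

f(2.460000) = -5.936800, f(4.030000) = 4.974700 (opposite signs)
step 1: m = 3.245000, f(m) = -1.097275 < 0 → root in [3.245000, 4.030000]
step 2: m = 3.637500, f(m) = 1.784656 > 0 → root in [3.245000, 3.637500]
step 3: m = 3.441250, f(m) = 0.305177 > 0 → root in [3.245000, 3.441250]
step 4: m = 3.343125, f(m) = -0.405678 < 0 → root in [3.343125, 3.441250]
Midpoint of [3.343125, 3.441250] = 3.392188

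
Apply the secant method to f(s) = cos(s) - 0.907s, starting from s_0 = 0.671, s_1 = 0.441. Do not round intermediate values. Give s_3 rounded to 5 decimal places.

f(s_0) = 0.174603, f(s_1) = 0.504338
s_2 = 0.441000 - (0.504338)·(0.441000 - 0.671000)/(0.504338 - (0.174603)) = 0.792791; f(s_2) = -0.017201
s_3 = 0.792791 - (-0.017201)·(0.792791 - 0.441000)/(-0.017201 - (0.504338)) = 0.781188; f(s_3) = 0.001540

0.78119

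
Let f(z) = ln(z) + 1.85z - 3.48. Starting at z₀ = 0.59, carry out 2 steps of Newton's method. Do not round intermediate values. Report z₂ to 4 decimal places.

Newton update: z ← z − f(z)/f'(z).
f'(z) = 1/z + 1.85
z_0 = 0.590000: f = -2.916133, f' = 3.544915 → z_1 = 0.590000 - (-2.916133)/(3.544915) = 1.412624
z_1 = 1.412624: f = -0.521196, f' = 2.557902 → z_2 = 1.412624 - (-0.521196)/(2.557902) = 1.616383

1.6164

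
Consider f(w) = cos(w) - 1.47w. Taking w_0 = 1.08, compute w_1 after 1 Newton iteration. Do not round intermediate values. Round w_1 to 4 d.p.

0.6054

Newton update: w ← w − f(w)/f'(w).
f'(w) = -sin(w) - 1.47
w_0 = 1.080000: f = -1.116272, f' = -2.351958 → w_1 = 1.080000 - (-1.116272)/(-2.351958) = 0.605386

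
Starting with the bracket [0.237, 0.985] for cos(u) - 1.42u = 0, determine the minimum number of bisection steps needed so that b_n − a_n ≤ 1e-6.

20

Initial width b − a = 0.985 − 0.237 = 0.748000.
After n steps the width is (b−a)/2^n; need (b−a)/2^n ≤ 1e-6.
So n ≥ log₂(0.748000/1e-6) = log₂(748000.0000) ≈ 19.5127.
Hence n = 20.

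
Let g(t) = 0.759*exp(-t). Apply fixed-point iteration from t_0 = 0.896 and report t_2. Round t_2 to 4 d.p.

t_1 = g(0.896000) = 0.309823
t_2 = g(0.309823) = 0.556785

0.5568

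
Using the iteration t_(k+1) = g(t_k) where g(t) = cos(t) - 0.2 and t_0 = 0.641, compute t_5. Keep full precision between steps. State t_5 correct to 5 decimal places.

t_1 = g(0.641000) = 0.601498
t_2 = g(0.601498) = 0.624489
t_3 = g(0.624489) = 0.611262
t_4 = g(0.611262) = 0.618924
t_5 = g(0.618924) = 0.614503

0.61450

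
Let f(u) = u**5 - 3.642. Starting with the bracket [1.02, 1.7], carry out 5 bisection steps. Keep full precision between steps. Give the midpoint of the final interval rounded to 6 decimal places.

f(1.020000) = -2.537919, f(1.700000) = 10.556570 (opposite signs)
step 1: m = 1.360000, f(m) = 1.010587 > 0 → root in [1.020000, 1.360000]
step 2: m = 1.190000, f(m) = -1.255646 < 0 → root in [1.190000, 1.360000]
step 3: m = 1.275000, f(m) = -0.272613 < 0 → root in [1.275000, 1.360000]
step 4: m = 1.317500, f(m) = 0.327658 > 0 → root in [1.275000, 1.317500]
step 5: m = 1.296250, f(m) = 0.017686 > 0 → root in [1.275000, 1.296250]
Midpoint of [1.275000, 1.296250] = 1.285625

1.285625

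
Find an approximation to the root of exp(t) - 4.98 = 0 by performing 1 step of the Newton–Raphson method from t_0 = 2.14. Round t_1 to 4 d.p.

1.7259

Newton update: t ← t − f(t)/f'(t).
f'(t) = exp(t)
t_0 = 2.140000: f = 3.519438, f' = 8.499438 → t_1 = 2.140000 - (3.519438)/(8.499438) = 1.725921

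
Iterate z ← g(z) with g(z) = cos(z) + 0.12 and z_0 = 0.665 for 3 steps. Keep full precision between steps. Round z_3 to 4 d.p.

z_1 = g(0.665000) = 0.906917
z_2 = g(0.906917) = 0.736177
z_3 = g(0.736177) = 0.861041

0.8610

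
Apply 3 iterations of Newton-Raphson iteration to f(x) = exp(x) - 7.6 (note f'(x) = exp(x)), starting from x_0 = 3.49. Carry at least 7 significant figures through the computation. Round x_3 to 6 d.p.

2.045701

x_0 = 3.490000: f = 25.185948, f' = 32.785948 → x_1 = 3.490000 - (25.185948)/(32.785948) = 2.721807
x_1 = 2.721807: f = 7.607772, f' = 15.207772 → x_2 = 2.721807 - (7.607772)/(15.207772) = 2.221551
x_2 = 2.221551: f = 1.621623, f' = 9.221623 → x_3 = 2.221551 - (1.621623)/(9.221623) = 2.045701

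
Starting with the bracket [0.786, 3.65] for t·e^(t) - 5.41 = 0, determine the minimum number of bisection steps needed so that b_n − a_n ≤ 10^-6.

22

Initial width b − a = 3.65 − 0.786 = 2.864000.
After n steps the width is (b−a)/2^n; need (b−a)/2^n ≤ 10^-6.
So n ≥ log₂(2.864000/10^-6) = log₂(2864000.0000) ≈ 21.4496.
Hence n = 22.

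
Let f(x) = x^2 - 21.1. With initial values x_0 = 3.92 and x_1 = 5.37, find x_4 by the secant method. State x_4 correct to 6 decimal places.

4.593501

f(x_0) = -5.733600, f(x_1) = 7.736900
x_2 = 5.370000 - (7.736900)·(5.370000 - 3.920000)/(7.736900 - (-5.733600)) = 4.537180; f(x_2) = -0.514000
x_3 = 4.537180 - (-0.514000)·(4.537180 - 5.370000)/(-0.514000 - (7.736900)) = 4.589061; f(x_3) = -0.040516
x_4 = 4.589061 - (-0.040516)·(4.589061 - 4.537180)/(-0.040516 - (-0.514000)) = 4.593501; f(x_4) = 0.000250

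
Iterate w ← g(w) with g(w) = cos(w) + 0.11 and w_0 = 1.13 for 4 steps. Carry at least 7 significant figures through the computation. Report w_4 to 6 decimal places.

w_1 = g(1.130000) = 0.536660
w_2 = g(0.536660) = 0.969421
w_3 = g(0.969421) = 0.675777
w_4 = g(0.675777) = 0.890221

0.890221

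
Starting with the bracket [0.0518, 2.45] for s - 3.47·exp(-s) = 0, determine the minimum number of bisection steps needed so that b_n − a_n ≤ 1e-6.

Initial width b − a = 2.45 − 0.0518 = 2.398200.
After n steps the width is (b−a)/2^n; need (b−a)/2^n ≤ 1e-6.
So n ≥ log₂(2.398200/1e-6) = log₂(2398200.0000) ≈ 21.1935.
Hence n = 22.

22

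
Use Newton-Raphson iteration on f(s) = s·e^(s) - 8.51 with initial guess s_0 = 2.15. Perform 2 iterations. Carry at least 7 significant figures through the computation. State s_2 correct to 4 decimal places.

1.6563

f'(s) = (s + 1)·e^(s)
s_0 = 2.150000: f = 9.947446, f' = 27.042304 → s_1 = 2.150000 - (9.947446)/(27.042304) = 1.782152
s_1 = 1.782152: f = 2.080679, f' = 16.533313 → s_2 = 1.782152 - (2.080679)/(16.533313) = 1.656305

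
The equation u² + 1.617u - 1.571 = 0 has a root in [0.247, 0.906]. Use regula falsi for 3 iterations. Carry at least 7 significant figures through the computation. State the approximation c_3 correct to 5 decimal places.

0.68286

False-position update: c = (a·f(b) − b·f(a))/(f(b) − f(a)); replace the endpoint whose sign matches f(c).
f(0.247000) = -1.110592, f(0.906000) = 0.714838
step 1: c = 0.647936, f(c) = -0.103467 < 0 → new bracket [0.647936, 0.906000]
step 2: c = 0.680566, f(c) = -0.007356 < 0 → new bracket [0.680566, 0.906000]
step 3: c = 0.682862, f(c) = -0.000512 < 0 → new bracket [0.682862, 0.906000]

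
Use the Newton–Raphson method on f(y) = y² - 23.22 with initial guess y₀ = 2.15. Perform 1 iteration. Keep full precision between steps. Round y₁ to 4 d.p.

Newton update: y ← y − f(y)/f'(y).
f'(y) = 2y
y_0 = 2.150000: f = -18.597500, f' = 4.300000 → y_1 = 2.150000 - (-18.597500)/(4.300000) = 6.475000

6.4750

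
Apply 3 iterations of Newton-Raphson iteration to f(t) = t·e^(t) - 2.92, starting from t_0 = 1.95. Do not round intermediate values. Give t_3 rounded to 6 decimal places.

1.042200

f'(t) = (t + 1)·e^(t)
t_0 = 1.950000: f = 10.785941, f' = 20.734628 → t_1 = 1.950000 - (10.785941)/(20.734628) = 1.429810
t_1 = 1.429810: f = 3.053614, f' = 10.151520 → t_2 = 1.429810 - (3.053614)/(10.151520) = 1.129007
t_2 = 1.129007: f = 0.571547, f' = 6.584130 → t_3 = 1.129007 - (0.571547)/(6.584130) = 1.042200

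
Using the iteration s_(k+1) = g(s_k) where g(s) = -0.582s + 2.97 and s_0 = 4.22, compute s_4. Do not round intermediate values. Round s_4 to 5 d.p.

2.14615

s_1 = g(4.220000) = 0.513960
s_2 = g(0.513960) = 2.670875
s_3 = g(2.670875) = 1.415551
s_4 = g(1.415551) = 2.146150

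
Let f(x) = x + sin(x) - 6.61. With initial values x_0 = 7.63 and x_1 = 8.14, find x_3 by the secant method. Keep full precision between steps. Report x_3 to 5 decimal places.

f(x_0) = 1.995021, f(x_1) = 2.489375
x_2 = 8.140000 - (2.489375)·(8.140000 - 7.630000)/(2.489375 - (1.995021)) = 5.571838; f(x_2) = -1.691017
x_3 = 5.571838 - (-1.691017)·(5.571838 - 8.140000)/(-1.691017 - (2.489375)) = 6.610689; f(x_3) = 0.322370

6.61069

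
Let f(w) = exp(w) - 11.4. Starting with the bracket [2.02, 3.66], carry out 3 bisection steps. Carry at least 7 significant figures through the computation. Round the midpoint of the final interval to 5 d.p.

2.53250

f(2.020000) = -3.861675, f(3.660000) = 27.461343 (opposite signs)
step 1: m = 2.840000, f(m) = 5.715766 > 0 → root in [2.020000, 2.840000]
step 2: m = 2.430000, f(m) = -0.041118 < 0 → root in [2.430000, 2.840000]
step 3: m = 2.635000, f(m) = 2.543312 > 0 → root in [2.430000, 2.635000]
Midpoint of [2.430000, 2.635000] = 2.532500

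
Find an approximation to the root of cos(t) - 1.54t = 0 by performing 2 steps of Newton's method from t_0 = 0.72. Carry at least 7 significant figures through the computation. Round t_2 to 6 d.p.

0.552682

Newton update: t ← t − f(t)/f'(t).
f'(t) = -sin(t) - 1.54
t_0 = 0.720000: f = -0.356994, f' = -2.199385 → t_1 = 0.720000 - (-0.356994)/(-2.199385) = 0.557684
t_1 = 0.557684: f = -0.010351, f' = -2.069223 → t_2 = 0.557684 - (-0.010351)/(-2.069223) = 0.552682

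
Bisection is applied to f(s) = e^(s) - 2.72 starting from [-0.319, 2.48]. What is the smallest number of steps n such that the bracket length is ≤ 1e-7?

25

Initial width b − a = 2.48 − -0.319 = 2.799000.
After n steps the width is (b−a)/2^n; need (b−a)/2^n ≤ 1e-7.
So n ≥ log₂(2.799000/1e-7) = log₂(27990000.0000) ≈ 24.7384.
Hence n = 25.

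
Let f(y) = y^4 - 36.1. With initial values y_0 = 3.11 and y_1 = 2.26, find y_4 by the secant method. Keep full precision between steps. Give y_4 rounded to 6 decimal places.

2.450851

Secant update: y_(k+1) = y_k − f(y_k)·(y_k − y_(k-1))/(f(y_k) − f(y_(k-1))).
f(y_0) = 57.449518, f(y_1) = -10.012422
y_2 = 2.260000 - (-10.012422)·(2.260000 - 3.110000)/(-10.012422 - (57.449518)) = 2.386153; f(y_2) = -3.681456
y_3 = 2.386153 - (-3.681456)·(2.386153 - 2.260000)/(-3.681456 - (-10.012422)) = 2.459512; f(y_3) = 0.492796
y_4 = 2.459512 - (0.492796)·(2.459512 - 2.386153)/(0.492796 - (-3.681456)) = 2.450851; f(y_4) = -0.019888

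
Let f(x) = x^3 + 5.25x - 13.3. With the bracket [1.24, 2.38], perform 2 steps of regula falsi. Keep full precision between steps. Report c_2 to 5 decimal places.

False-position update: c = (a·f(b) − b·f(a))/(f(b) − f(a)); replace the endpoint whose sign matches f(c).
f(1.240000) = -4.883376, f(2.380000) = 12.676272
step 1: c = 1.557036, f(c) = -1.350738 < 0 → new bracket [1.557036, 2.380000]
step 2: c = 1.636284, f(c) = -0.328479 < 0 → new bracket [1.636284, 2.380000]

1.63628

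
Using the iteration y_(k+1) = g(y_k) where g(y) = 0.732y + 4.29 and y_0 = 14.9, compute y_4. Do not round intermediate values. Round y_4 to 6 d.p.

y_1 = g(14.900000) = 15.196800
y_2 = g(15.196800) = 15.414058
y_3 = g(15.414058) = 15.573090
y_4 = g(15.573090) = 15.689502

15.689502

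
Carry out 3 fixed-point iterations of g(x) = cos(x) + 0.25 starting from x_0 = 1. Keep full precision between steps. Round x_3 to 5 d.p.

0.82873

x_1 = g(1.000000) = 0.790302
x_2 = g(0.790302) = 0.953631
x_3 = g(0.953631) = 0.828726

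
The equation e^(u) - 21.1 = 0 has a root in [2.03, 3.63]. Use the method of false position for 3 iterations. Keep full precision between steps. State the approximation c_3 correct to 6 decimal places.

3.027368

f(2.030000) = -13.485914, f(3.630000) = 16.612817
step 1: c = 2.746889, f(c) = -5.505950 < 0 → new bracket [2.746889, 3.630000]
step 2: c = 2.966719, f(c) = -1.671925 < 0 → new bracket [2.966719, 3.630000]
step 3: c = 3.027368, f(c) = -0.457162 < 0 → new bracket [3.027368, 3.630000]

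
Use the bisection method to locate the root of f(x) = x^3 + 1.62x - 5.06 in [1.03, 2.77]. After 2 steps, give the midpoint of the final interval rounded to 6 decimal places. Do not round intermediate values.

1.247500

f(1.030000) = -2.298673, f(2.770000) = 20.681333 (opposite signs)
step 1: m = 1.900000, f(m) = 4.877000 > 0 → root in [1.030000, 1.900000]
step 2: m = 1.465000, f(m) = 0.457520 > 0 → root in [1.030000, 1.465000]
Midpoint of [1.030000, 1.465000] = 1.247500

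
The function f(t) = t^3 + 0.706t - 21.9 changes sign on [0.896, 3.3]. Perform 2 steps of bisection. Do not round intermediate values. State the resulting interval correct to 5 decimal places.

f(0.896000) = -20.548101, f(3.300000) = 16.366800 (opposite signs)
step 1: m = 2.098000, f(m) = -11.184247 < 0 → root in [2.098000, 3.300000]
step 2: m = 2.699000, f(m) = -0.333368 < 0 → root in [2.699000, 3.300000]

[2.69900, 3.30000]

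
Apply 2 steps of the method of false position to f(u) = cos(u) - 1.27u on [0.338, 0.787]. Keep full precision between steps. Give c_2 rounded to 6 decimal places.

0.633938

f(0.338000) = 0.514160, f(0.787000) = -0.293517
step 1: c = 0.623829, f(c) = 0.019384 > 0 → new bracket [0.623829, 0.787000]
step 2: c = 0.633938, f(c) = 0.000600 > 0 → new bracket [0.633938, 0.787000]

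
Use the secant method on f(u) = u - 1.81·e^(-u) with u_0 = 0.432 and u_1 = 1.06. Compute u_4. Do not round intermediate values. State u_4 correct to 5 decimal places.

Secant update: u_(k+1) = u_k − f(u_k)·(u_k − u_(k-1))/(f(u_k) − f(u_(k-1))).
f(u_0) = -0.743069, f(u_1) = 0.432915
u_2 = 1.060000 - (0.432915)·(1.060000 - 0.432000)/(0.432915 - (-0.743069)) = 0.828814; f(u_2) = 0.038629
u_3 = 0.828814 - (0.038629)·(0.828814 - 1.060000)/(0.038629 - (0.432915)) = 0.806165; f(u_3) = -0.002122
u_4 = 0.806165 - (-0.002122)·(0.806165 - 0.828814)/(-0.002122 - (0.038629)) = 0.807344; f(u_4) = 0.000010

0.80734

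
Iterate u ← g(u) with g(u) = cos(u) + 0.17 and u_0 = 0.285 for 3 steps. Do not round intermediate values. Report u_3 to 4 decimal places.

u_1 = g(0.285000) = 1.129662
u_2 = g(1.129662) = 0.596966
u_3 = g(0.596966) = 0.997045

0.9970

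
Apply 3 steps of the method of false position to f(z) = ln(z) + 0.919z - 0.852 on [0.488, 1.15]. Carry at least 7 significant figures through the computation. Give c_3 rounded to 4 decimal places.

0.9662

False-position update: c = (a·f(b) − b·f(a))/(f(b) − f(a)); replace the endpoint whose sign matches f(c).
f(0.488000) = -1.120968, f(1.150000) = 0.344612
step 1: c = 0.994339, f(c) = 0.056121 > 0 → new bracket [0.488000, 0.994339]
step 2: c = 0.970198, f(c) = 0.009357 > 0 → new bracket [0.488000, 0.970198]
step 3: c = 0.966206, f(c) = 0.001566 > 0 → new bracket [0.488000, 0.966206]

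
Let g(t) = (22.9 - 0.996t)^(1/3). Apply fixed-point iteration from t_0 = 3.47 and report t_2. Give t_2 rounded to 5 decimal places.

2.72441

t_1 = g(3.470000) = 2.689022
t_2 = g(2.689022) = 2.724412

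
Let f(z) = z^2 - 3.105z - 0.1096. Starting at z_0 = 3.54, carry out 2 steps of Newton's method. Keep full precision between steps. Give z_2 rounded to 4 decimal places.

f'(z) = 2z - 3.105
z_0 = 3.540000: f = 1.430300, f' = 3.975000 → z_1 = 3.540000 - (1.430300)/(3.975000) = 3.180176
z_1 = 3.180176: f = 0.129473, f' = 3.255352 → z_2 = 3.180176 - (0.129473)/(3.255352) = 3.140404

3.1404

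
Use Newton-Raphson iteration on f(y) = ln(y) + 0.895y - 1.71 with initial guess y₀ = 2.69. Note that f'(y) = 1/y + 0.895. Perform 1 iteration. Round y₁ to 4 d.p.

1.3582

y_0 = 2.690000: f = 1.687091, f' = 1.266747 → y_1 = 2.690000 - (1.687091)/(1.266747) = 1.358171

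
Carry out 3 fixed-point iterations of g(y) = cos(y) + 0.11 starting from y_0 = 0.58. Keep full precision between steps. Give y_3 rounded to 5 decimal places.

0.87834

y_1 = g(0.580000) = 0.946463
y_2 = g(0.946463) = 0.694557
y_3 = g(0.694557) = 0.878337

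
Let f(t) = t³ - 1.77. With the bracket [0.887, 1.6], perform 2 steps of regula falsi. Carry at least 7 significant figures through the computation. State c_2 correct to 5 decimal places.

False-position update: c = (a·f(b) − b·f(a))/(f(b) − f(a)); replace the endpoint whose sign matches f(c).
f(0.887000) = -1.072136, f(1.600000) = 2.326000
step 1: c = 1.111957, f(c) = -0.395124 < 0 → new bracket [1.111957, 1.600000]
step 2: c = 1.182824, f(c) = -0.115145 < 0 → new bracket [1.182824, 1.600000]

1.18282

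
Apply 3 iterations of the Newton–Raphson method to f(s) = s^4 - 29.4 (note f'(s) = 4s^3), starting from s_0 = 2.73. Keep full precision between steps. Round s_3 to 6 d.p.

2.328567

s_0 = 2.730000: f = 26.145718, f' = 81.385668 → s_1 = 2.730000 - (26.145718)/(81.385668) = 2.408743
s_1 = 2.408743: f = 4.263699, f' = 55.902518 → s_2 = 2.408743 - (4.263699)/(55.902518) = 2.332473
s_2 = 2.332473: f = 0.198267, f' = 50.758608 → s_3 = 2.332473 - (0.198267)/(50.758608) = 2.328567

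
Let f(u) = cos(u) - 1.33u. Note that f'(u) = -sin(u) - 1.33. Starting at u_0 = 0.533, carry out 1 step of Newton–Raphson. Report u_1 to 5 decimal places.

u_0 = 0.533000: f = 0.152397, f' = -1.838119 → u_1 = 0.533000 - (0.152397)/(-1.838119) = 0.615909

0.61591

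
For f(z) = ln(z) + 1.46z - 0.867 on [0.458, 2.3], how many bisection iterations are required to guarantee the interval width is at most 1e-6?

21

Initial width b − a = 2.3 − 0.458 = 1.842000.
After n steps the width is (b−a)/2^n; need (b−a)/2^n ≤ 1e-6.
So n ≥ log₂(1.842000/1e-6) = log₂(1842000.0000) ≈ 20.8128.
Hence n = 21.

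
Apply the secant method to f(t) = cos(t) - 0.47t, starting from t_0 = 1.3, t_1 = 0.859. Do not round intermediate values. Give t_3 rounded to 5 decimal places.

Secant update: t_(k+1) = t_k − f(t_k)·(t_k − t_(k-1))/(f(t_k) − f(t_(k-1))).
f(t_0) = -0.343501, f(t_1) = 0.249465
t_2 = 0.859000 - (0.249465)·(0.859000 - 1.300000)/(0.249465 - (-0.343501)) = 1.044532; f(t_2) = 0.011377
t_3 = 1.044532 - (0.011377)·(1.044532 - 0.859000)/(0.011377 - (0.249465)) = 1.053397; f(t_3) = -0.000475

1.05340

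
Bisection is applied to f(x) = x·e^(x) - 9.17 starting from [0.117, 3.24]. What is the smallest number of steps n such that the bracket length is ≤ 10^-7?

Initial width b − a = 3.24 − 0.117 = 3.123000.
After n steps the width is (b−a)/2^n; need (b−a)/2^n ≤ 10^-7.
So n ≥ log₂(3.123000/10^-7) = log₂(31230000.0000) ≈ 24.8964.
Hence n = 25.

25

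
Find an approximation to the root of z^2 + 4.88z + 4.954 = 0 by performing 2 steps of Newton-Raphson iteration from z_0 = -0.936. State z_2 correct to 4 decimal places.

-1.4369

f'(z) = 2z + 4.88
z_0 = -0.936000: f = 1.262416, f' = 3.008000 → z_1 = -0.936000 - (1.262416)/(3.008000) = -1.355686
z_1 = -1.355686: f = 0.176136, f' = 2.168628 → z_2 = -1.355686 - (0.176136)/(2.168628) = -1.436906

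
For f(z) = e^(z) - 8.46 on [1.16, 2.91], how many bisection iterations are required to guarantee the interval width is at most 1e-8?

28

Initial width b − a = 2.91 − 1.16 = 1.750000.
After n steps the width is (b−a)/2^n; need (b−a)/2^n ≤ 1e-8.
So n ≥ log₂(1.750000/1e-8) = log₂(175000000.0000) ≈ 27.3828.
Hence n = 28.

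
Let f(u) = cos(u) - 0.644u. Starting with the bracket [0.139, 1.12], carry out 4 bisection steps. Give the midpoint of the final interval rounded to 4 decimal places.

0.9054

f(0.139000) = 0.900839, f(1.120000) = -0.285598 (opposite signs)
step 1: m = 0.629500, f(m) = 0.402924 > 0 → root in [0.629500, 1.120000]
step 2: m = 0.874750, f(m) = 0.077850 > 0 → root in [0.874750, 1.120000]
step 3: m = 0.997375, f(m) = -0.099800 < 0 → root in [0.874750, 0.997375]
step 4: m = 0.936063, f(m) = -0.009861 < 0 → root in [0.874750, 0.936063]
Midpoint of [0.874750, 0.936063] = 0.905406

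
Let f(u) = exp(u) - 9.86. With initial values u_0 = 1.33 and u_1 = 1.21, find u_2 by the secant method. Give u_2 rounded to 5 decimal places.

3.03614

Secant update: u_(k+1) = u_k − f(u_k)·(u_k − u_(k-1))/(f(u_k) − f(u_(k-1))).
f(u_0) = -6.078957, f(u_1) = -6.506515
u_2 = 1.210000 - (-6.506515)·(1.210000 - 1.330000)/(-6.506515 - (-6.078957)) = 3.036139; f(u_2) = 10.964692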